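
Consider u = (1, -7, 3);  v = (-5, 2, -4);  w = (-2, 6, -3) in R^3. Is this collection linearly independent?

The matrix [u|v|w] has determinant -11.
A nonzero determinant means the columns are linearly independent.

linearly independent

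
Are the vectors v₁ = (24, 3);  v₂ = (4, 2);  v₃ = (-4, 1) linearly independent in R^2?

linearly dependent

There are 3 vectors in a 2-dimensional space, so they cannot be linearly independent.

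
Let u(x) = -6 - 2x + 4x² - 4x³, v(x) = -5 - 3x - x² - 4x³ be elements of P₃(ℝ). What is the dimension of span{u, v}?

Pass to coordinate vectors with respect to the basis {1, x, …, x³}.
Put the 4×2 matrix [u|v] into echelon form.
There are 2 pivot columns, so rank = 2.

2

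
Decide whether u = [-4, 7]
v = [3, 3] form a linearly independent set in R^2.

linearly independent

The matrix [u|v] has determinant -33.
A nonzero determinant means the columns are linearly independent.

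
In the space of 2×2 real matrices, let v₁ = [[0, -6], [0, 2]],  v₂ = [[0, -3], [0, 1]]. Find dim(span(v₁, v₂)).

1

Represent each element by its coordinate vector in ℝ⁴.
Put the 4×2 matrix [v₁|v₂] into echelon form.
There is 1 pivot column, so rank = 1.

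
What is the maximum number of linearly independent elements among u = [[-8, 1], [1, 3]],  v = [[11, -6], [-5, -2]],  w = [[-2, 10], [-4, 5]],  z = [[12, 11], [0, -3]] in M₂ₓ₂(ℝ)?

Represent each element by its coordinate vector in ℝ⁴.
Put the 4×4 matrix [u|v|w|z] into echelon form.
Exactly 4 pivots survive; hence the rank is 4.

4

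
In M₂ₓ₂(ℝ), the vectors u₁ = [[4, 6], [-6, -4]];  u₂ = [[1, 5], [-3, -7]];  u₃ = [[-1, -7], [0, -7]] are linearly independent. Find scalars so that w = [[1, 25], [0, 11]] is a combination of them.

w = -u₁ + 2u₂ - 3u₃

Identify each element with its coordinate vector in ℝ⁴ via {E₁₁, E₁₂, E₂₁, E₂₂}.
Write w = c₁u₁ + … + c₃u₃ and equate components.
The system has the unique solution (c₁, c₂, c₃) = (-1, 2, -3).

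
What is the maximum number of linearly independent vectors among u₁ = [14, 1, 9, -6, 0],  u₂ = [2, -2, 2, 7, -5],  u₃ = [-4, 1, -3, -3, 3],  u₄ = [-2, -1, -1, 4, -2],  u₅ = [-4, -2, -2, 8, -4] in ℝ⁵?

Apply Gaussian elimination to the matrix whose rows are u₁, u₂, u₃, u₄, u₅.
Exactly 2 pivots survive; hence the rank is 2.

2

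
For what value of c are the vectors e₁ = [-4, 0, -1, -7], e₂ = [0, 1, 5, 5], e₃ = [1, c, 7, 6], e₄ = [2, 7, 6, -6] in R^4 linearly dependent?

c = 7/3

The vectors are dependent exactly when the determinant of the matrix with rows e₁, e₂, e₃, e₄ vanishes.
Expanding, det = 700 - 300*c.
Solving 700 - 300*c = 0 yields c = 7/3.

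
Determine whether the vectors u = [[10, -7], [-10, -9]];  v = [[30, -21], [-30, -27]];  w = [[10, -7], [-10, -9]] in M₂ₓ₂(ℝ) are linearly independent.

linearly dependent

Take coordinates with respect to the standard basis {E₁₁, E₁₂, E₂₁, E₂₂}.
Row-reduce the matrix whose columns are u, v, w.
The reduction yields 1 nonzero row, so the rank is 1.
Since rank 1 < 3, the set is linearly dependent.
Indeed 3u - v = 0.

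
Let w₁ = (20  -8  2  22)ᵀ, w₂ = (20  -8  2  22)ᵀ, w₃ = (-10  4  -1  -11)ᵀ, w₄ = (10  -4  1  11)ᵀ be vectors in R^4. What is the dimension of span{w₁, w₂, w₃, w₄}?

1

Row-reduce the 4×4 matrix with these as rows.
Reduction leaves 1 leading entry, giving rank 1.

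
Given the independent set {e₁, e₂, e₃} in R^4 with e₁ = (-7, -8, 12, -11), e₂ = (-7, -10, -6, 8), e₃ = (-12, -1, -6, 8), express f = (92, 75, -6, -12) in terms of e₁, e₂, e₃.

f = -4e₁ - 4e₂ - 3e₃

Write f = a₁e₁ + … + a₃e₃ and equate components.
Back-substitution yields (a₁, a₂, a₃) = (-4, -4, -3).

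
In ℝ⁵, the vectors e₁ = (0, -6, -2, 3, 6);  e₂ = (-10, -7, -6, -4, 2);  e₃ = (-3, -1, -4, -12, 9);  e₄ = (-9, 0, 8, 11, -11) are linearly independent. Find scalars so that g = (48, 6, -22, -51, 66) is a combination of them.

g = 2e₁ - 3e₂ + 3e₃ - 3e₄

Set up the augmented matrix [e₁ | e₂ | e₃ | e₄ | g] and row-reduce.
Back-substitution yields (a₁, …, a₄) = (2, -3, 3, -3).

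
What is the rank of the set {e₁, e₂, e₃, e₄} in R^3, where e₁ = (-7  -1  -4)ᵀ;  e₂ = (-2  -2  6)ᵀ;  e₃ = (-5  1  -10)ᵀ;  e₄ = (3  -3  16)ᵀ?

Row-reduce the 4×3 matrix with these as rows.
There are 2 pivot columns, so rank = 2.
(With 4 elements in a 3-dimensional space the rank is at most 3.)

rank 2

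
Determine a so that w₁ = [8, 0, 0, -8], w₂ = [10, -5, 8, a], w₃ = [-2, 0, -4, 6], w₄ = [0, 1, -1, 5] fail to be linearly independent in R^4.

a = -38

Dependence holds iff the 4×4 matrix [w₁ w₂ w₃ w₄] is singular.
Expanding, det = 32*a + 1216.
Solving 32*a + 1216 = 0 yields a = -38.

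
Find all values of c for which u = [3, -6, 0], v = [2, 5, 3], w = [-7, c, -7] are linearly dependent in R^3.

c = -7

The set is linearly dependent precisely when det[u; v; w] = 0.
Cofactor expansion gives det = -9*c - 63.
Solving -9*c - 63 = 0 yields c = -7.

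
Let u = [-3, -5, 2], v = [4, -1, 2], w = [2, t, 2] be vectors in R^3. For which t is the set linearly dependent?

t = -15/7

Dependence holds iff the 3×3 matrix [u v w] is singular.
Expanding, det = 14*t + 30.
Solving 14*t + 30 = 0 yields t = -15/7.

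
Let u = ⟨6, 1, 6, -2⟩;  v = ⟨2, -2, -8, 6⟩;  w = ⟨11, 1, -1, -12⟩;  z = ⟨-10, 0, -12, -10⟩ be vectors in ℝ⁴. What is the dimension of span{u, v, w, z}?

Apply Gaussian elimination to the matrix whose rows are u, v, w, z.
Reduction leaves 4 leading entries, giving rank 4.

4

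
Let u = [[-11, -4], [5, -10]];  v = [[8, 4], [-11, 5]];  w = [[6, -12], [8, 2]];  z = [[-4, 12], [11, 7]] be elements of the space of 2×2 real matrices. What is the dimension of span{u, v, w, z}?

Pass to coordinate vectors with respect to the basis {E₁₁, E₁₂, E₂₁, E₂₂}.
Put the 4×4 matrix [u|v|w|z] into echelon form.
Reduction leaves 4 leading entries, giving rank 4.

4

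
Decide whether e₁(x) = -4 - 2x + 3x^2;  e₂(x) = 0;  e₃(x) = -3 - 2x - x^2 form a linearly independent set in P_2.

linearly dependent

Take coordinates with respect to the standard basis {1, x, x^2}.
One of the vectors is the zero vector, so the set is linearly dependent.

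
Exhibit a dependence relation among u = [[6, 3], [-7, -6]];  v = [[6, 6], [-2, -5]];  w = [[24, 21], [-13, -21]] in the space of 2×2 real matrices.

Take coordinates with respect to {E₁₁, E₁₂, E₂₁, E₂₂}.
Solve the homogeneous system with u, v, w as columns by row-reducing the coefficient matrix.
A generator of the null space is (1, 3, -1).

u + 3v - w = 0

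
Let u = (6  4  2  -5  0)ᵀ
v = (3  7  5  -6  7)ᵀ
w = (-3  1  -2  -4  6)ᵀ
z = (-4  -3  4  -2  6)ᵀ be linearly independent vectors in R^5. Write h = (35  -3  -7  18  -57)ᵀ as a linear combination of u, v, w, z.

Set up the augmented matrix [u | v | w | z | h] and row-reduce.
Row-reducing the augmented matrix gives the unique coefficients (a₁, …, a₄) = (4, -3, -4, -2).

h = 4u - 3v - 4w - 2z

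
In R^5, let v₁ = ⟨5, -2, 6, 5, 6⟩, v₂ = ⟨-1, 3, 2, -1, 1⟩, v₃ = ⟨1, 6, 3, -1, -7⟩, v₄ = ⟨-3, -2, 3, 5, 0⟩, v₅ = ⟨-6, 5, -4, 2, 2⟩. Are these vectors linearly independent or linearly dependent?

linearly independent

The matrix [v₁|v₂|v₃|v₄|v₅] has determinant -13442.
A nonzero determinant means the columns are linearly independent.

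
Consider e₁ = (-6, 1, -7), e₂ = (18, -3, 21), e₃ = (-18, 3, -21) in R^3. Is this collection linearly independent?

Row-reduce the matrix whose columns are e₁, e₂, e₃.
The reduction yields 1 nonzero row, so the rank is 1.
Since rank 1 < 3, the set is linearly dependent.
Indeed 3e₁ + e₂ = 0.

linearly dependent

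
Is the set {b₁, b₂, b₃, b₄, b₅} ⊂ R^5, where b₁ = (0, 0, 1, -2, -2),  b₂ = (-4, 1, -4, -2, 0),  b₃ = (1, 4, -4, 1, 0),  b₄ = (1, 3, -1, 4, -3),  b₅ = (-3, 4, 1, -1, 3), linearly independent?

The matrix [b₁|b₂|b₃|b₄|b₅] has determinant -1971.
A nonzero determinant means the columns are linearly independent.

linearly independent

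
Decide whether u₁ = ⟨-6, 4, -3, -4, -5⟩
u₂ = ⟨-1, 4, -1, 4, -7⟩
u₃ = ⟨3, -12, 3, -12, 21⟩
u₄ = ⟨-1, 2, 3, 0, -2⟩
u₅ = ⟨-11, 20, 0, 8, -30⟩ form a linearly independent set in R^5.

linearly dependent

One vector is a scalar multiple of another, so the set is dependent.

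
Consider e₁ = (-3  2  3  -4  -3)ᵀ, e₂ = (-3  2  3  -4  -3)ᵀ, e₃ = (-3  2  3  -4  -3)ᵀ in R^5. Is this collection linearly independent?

linearly dependent

Place the vectors as rows of a 3×5 matrix and reduce to echelon form.
The reduction yields 1 nonzero row, so the rank is 1.
Since rank 1 < 3, the set is linearly dependent.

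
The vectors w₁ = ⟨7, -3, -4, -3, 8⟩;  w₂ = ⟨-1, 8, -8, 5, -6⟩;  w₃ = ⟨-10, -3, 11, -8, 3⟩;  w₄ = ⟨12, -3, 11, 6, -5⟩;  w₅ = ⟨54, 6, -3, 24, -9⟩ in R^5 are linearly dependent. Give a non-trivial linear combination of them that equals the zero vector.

Write the vectors as columns of a matrix and find a nonzero vector in its null space.
One solution (up to scaling) is (3, 3, 0, 3, -1).

3w₁ + 3w₂ + 3w₄ - w₅ = 0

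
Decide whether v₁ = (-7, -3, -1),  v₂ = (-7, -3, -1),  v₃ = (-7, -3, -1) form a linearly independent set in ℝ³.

linearly dependent

Place the vectors as rows of a 3×3 matrix and reduce to echelon form.
The reduction yields 1 nonzero row, so the rank is 1.
Since rank 1 < 3, the set is linearly dependent.
Indeed v₁ - v₂ = 0.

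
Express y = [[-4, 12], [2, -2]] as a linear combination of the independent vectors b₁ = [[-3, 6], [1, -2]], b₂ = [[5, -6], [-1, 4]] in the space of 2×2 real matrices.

Take coordinate vectors relative to {E₁₁, E₁₂, E₂₁, E₂₂}.
Set up the augmented matrix [b₁ | b₂ | y] and row-reduce.
Row-reducing the augmented matrix gives the unique coefficients (a₁, a₂) = (3, 1).

y = 3b₁ + b₂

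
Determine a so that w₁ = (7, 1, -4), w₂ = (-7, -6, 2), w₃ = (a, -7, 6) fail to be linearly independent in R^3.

Dependence holds iff the 3×3 matrix [w₁ w₂ w₃] is singular.
The determinant works out to -22*a - 308.
Setting this to zero gives a = -14.

a = -14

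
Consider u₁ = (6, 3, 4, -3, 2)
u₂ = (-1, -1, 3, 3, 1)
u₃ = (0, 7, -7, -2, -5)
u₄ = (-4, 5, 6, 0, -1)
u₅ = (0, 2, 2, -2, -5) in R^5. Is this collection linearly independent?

Place the vectors as rows of a 5×5 matrix and reduce to echelon form.
The reduction yields 5 nonzero rows, so the rank is 5.
Since rank = 5 (the number of vectors), the set is linearly independent.

linearly independent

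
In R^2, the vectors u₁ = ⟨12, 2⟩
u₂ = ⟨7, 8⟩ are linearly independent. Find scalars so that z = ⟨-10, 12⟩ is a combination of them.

z = -2u₁ + 2u₂

Set up the augmented matrix [u₁ | u₂ | z] and row-reduce.
Back-substitution yields (c₁, c₂) = (-2, 2).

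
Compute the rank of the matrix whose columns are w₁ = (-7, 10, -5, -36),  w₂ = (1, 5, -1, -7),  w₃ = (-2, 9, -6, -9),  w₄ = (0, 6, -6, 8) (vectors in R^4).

Apply Gaussian elimination to the matrix whose rows are w₁, w₂, w₃, w₄.
The echelon form has 3 nonzero rows, so the rank is 3.

rank 3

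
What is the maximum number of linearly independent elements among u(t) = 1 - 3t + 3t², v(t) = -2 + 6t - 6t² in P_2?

1

Pass to coordinate vectors with respect to the basis {1, t, t²}.
Apply Gaussian elimination to the matrix whose rows are u, v.
The echelon form has 1 nonzero row, so the rank is 1.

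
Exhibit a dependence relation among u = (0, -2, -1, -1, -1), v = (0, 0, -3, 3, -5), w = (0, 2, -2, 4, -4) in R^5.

Write the vectors as columns of a matrix and find a nonzero vector in its null space.
The free variable yields coefficients (1, -1, 1) (any nonzero multiple also works).

u - v + w = 0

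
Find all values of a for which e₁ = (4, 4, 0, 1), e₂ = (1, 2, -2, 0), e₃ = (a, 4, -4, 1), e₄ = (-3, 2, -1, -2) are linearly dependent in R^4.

a = 4

The set is linearly dependent precisely when det[e₁; e₂; e₃; e₄] = 0.
Cofactor expansion gives det = 18*a - 72.
Solving 18*a - 72 = 0 yields a = 4.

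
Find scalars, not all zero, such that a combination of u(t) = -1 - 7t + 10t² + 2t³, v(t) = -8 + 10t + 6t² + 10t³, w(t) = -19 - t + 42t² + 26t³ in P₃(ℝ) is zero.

3u + 2v - w = 0

Write each element as a vector in ℝ⁴ using {1, t, …, t³}.
Write the vectors as columns of a matrix and find a nonzero vector in its null space.
The free variable yields coefficients (3, 2, -1) (any nonzero multiple also works).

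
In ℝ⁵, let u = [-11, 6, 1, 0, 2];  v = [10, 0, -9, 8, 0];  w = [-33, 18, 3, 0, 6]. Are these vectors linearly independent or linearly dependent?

Row-reduce the matrix whose columns are u, v, w.
The reduction yields 2 nonzero rows, so the rank is 2.
Since rank 2 < 3, the set is linearly dependent.

linearly dependent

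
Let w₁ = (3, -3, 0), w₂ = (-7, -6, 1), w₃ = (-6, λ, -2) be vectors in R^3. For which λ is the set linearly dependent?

The set is linearly dependent precisely when det[w₁; w₂; w₃] = 0.
Cofactor expansion gives det = 96 - 3*λ.
This vanishes exactly when λ = 32.

λ = 32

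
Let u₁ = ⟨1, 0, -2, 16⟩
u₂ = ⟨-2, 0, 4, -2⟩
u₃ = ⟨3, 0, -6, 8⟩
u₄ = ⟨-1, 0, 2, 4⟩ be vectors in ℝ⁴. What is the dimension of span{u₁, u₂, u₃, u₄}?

Apply Gaussian elimination to the matrix whose rows are u₁, u₂, u₃, u₄.
The echelon form has 2 nonzero rows, so the rank is 2.

2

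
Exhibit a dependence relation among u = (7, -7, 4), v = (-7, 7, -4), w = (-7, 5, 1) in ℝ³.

Set up α₁u + … + α₃w = 0 and solve the homogeneous system.
A generator of the null space is (1, 1, 0).

u + v = 0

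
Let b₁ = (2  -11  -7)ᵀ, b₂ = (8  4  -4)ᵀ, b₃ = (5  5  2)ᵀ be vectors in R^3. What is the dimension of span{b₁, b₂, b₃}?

3

Form the matrix with b₁, b₂, b₃ as columns and reduce.
There are 3 pivot columns, so rank = 3.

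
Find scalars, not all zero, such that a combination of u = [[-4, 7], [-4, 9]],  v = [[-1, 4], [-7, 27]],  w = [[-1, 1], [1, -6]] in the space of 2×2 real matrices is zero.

Write each element as a vector in ℝ⁴ using {E₁₁, E₁₂, E₂₁, E₂₂}.
Row-reduce the matrix with u, v, w as columns; the null space gives the coefficients.
The free variable yields coefficients (1, -1, -3) (any nonzero multiple also works).

u - v - 3w = 0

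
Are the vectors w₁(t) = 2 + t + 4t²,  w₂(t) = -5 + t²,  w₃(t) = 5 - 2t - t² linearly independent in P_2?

linearly independent

Write each element as a coordinate vector in ℝ³ using {1, t, t²}.
The matrix [w₁|w₂|w₃] has determinant 44.
A nonzero determinant means the columns are linearly independent.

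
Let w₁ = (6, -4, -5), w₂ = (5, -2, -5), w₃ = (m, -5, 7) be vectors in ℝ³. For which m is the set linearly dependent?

m = -31/10

Dependence holds iff the 3×3 matrix [w₁ w₂ w₃] is singular.
Expanding, det = 10*m + 31.
Setting this to zero gives m = -31/10.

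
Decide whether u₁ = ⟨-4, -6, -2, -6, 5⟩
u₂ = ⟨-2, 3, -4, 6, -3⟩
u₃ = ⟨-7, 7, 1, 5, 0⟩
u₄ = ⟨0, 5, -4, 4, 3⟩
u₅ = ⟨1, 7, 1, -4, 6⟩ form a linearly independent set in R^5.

The matrix [u₁|u₂|u₃|u₄|u₅] has determinant -13962.
A nonzero determinant means the columns are linearly independent.

linearly independent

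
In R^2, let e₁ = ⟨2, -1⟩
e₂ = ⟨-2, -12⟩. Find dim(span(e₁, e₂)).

dim = 2

Row-reduce the 2×2 matrix with these as rows.
Reduction leaves 2 leading entries, giving rank 2.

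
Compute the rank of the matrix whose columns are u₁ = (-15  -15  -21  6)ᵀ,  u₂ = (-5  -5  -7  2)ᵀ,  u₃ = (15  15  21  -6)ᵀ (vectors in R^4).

Row-reduce the 3×4 matrix with these as rows.
The echelon form has 1 nonzero row, so the rank is 1.

rank 1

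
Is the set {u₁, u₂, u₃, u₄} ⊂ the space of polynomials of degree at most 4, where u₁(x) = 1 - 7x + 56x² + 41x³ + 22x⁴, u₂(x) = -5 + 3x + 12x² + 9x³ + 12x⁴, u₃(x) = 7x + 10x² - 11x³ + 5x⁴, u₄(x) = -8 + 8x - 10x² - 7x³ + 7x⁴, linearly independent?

Write each element as a coordinate vector in ℝ⁵ using {1, x, …, x⁴}.
Place the vectors as rows of a 4×5 matrix and reduce to echelon form.
The reduction yields 3 nonzero rows, so the rank is 3.
Since rank 3 < 4, the set is linearly dependent.

linearly dependent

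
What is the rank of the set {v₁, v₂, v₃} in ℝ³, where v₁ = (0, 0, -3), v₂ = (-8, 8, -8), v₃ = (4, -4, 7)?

Row-reduce the 3×3 matrix with these as rows.
The echelon form has 2 nonzero rows, so the rank is 2.

2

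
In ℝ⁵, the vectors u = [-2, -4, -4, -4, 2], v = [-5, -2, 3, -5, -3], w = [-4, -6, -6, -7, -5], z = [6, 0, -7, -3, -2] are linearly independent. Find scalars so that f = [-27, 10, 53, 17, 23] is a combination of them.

Set up the augmented matrix [u | v | w | z | f] and row-reduce.
Back-substitution yields (c₁, …, c₄) = (2, 3, -4, -4).

f = 2u + 3v - 4w - 4z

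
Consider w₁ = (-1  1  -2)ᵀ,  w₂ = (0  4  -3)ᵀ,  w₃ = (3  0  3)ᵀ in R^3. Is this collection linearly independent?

linearly independent

Place the vectors as rows of a 3×3 matrix and reduce to echelon form.
The reduction yields 3 nonzero rows, so the rank is 3.
Since rank = 3 (the number of vectors), the set is linearly independent.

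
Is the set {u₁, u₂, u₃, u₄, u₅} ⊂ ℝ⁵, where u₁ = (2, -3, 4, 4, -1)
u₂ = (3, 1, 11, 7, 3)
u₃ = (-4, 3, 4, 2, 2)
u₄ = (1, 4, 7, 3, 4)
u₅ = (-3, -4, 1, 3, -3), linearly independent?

linearly dependent

Form the 5×5 matrix with these as columns; its determinant is 0.
A zero determinant means the columns are linearly dependent.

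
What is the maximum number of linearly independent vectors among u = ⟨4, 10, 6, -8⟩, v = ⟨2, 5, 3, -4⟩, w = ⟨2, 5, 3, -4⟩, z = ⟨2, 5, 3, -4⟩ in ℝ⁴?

Row-reduce the 4×4 matrix with these as rows.
The echelon form has 1 nonzero row, so the rank is 1.

1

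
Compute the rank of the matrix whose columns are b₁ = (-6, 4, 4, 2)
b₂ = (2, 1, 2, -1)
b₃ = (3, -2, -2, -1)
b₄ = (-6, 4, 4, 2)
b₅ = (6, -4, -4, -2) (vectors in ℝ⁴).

rank 2

Apply Gaussian elimination to the matrix whose rows are b₁, b₂, b₃, b₄, b₅.
The echelon form has 2 nonzero rows, so the rank is 2.
(With 5 elements in a 4-dimensional space the rank is at most 4.)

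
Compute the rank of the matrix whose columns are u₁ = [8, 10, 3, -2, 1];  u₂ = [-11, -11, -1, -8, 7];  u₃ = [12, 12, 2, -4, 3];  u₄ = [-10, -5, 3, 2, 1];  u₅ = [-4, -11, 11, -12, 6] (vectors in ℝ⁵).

5

Put the 5×5 matrix [u₁|u₂|u₃|u₄|u₅] into echelon form.
Reduction leaves 5 leading entries, giving rank 5.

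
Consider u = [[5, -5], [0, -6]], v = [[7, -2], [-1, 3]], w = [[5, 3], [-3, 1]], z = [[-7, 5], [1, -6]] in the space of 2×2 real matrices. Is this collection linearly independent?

linearly independent

Write each element as a coordinate vector in ℝ⁴ using {E₁₁, E₁₂, E₂₁, E₂₂}.
Form the 4×4 matrix with these as columns; its determinant is 513.
A nonzero determinant means the columns are linearly independent.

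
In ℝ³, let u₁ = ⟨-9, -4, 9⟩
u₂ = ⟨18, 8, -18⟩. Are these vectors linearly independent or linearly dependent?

linearly dependent

Row-reduce the matrix whose columns are u₁, u₂.
The reduction yields 1 nonzero row, so the rank is 1.
Since rank 1 < 2, the set is linearly dependent.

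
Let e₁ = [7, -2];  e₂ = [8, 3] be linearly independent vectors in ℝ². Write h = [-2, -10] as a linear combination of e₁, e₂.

Write h = c₁e₁ + c₂e₂ and equate components.
Back-substitution yields (c₁, c₂) = (2, -2).

h = 2e₁ - 2e₂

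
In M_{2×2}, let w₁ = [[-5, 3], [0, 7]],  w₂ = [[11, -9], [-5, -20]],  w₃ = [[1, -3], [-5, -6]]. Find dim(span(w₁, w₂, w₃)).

dim = 2

Represent each element by its coordinate vector in ℝ⁴.
Put the 4×3 matrix [w₁|w₂|w₃] into echelon form.
Exactly 2 pivots survive; hence the rank is 2.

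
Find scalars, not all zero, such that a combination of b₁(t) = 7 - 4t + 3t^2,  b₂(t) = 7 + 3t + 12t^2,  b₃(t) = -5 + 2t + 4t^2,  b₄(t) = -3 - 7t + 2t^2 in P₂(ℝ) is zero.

Write each element as a vector in ℝ³ using {1, t, t^2}.
Write the vectors as columns of a matrix and find a nonzero vector in its null space.
A generator of the null space is (2, -1, 2, -1).

2b₁ - b₂ + 2b₃ - b₄ = 0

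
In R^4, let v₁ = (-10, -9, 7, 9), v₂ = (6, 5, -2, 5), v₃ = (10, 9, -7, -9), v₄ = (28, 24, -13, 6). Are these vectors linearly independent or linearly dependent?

linearly dependent

Form the 4×4 matrix with these as columns; its determinant is 0.
A zero determinant means the columns are linearly dependent.
Indeed v₁ + v₃ = 0.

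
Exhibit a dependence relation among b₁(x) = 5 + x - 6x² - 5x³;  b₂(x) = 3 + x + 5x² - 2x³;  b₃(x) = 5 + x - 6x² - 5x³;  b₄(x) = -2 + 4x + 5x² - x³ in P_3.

Pass to coordinate vectors relative to the basis {1, x, …, x³}.
Write the vectors as columns of a matrix and find a nonzero vector in its null space.
A generator of the null space is (1, 0, -1, 0).

b₁ - b₃ = 0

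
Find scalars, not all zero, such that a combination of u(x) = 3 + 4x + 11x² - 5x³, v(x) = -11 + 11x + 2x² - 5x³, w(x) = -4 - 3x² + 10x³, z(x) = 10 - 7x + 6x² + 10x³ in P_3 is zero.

u - v + w - z = 0

Pass to coordinate vectors relative to the basis {1, x, …, x³}.
Solve the homogeneous system with u, v, w, z as columns by row-reducing the coefficient matrix.
One solution (up to scaling) is (1, -1, 1, -1).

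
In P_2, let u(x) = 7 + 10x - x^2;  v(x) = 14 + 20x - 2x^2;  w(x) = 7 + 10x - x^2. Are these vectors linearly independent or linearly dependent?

linearly dependent

Write each element as a coordinate vector in ℝ³ using {1, x, x^2}.
The matrix [u|v|w] has determinant 0.
A zero determinant means the columns are linearly dependent.
Indeed 2u - v = 0.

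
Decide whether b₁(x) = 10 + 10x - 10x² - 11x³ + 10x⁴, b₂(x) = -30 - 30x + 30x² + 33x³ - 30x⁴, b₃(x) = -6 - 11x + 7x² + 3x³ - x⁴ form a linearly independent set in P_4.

linearly dependent

Take coordinates with respect to the standard basis {1, x, …, x⁴}.
Row-reduce the matrix whose columns are b₁, b₂, b₃.
The reduction yields 2 nonzero rows, so the rank is 2.
Since rank 2 < 3, the set is linearly dependent.
Indeed 3b₁ + b₂ = 0.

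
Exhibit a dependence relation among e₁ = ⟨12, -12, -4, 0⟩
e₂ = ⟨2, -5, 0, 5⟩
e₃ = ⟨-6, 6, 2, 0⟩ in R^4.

Write the vectors as columns of a matrix and find a nonzero vector in its null space.
The free variable yields coefficients (1, 0, 2) (any nonzero multiple also works).

e₁ + 2e₃ = 0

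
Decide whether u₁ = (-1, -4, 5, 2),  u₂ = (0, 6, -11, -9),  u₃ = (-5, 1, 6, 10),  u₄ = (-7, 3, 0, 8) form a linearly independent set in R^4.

Form the 4×4 matrix with these as columns; its determinant is -612.
A nonzero determinant means the columns are linearly independent.

linearly independent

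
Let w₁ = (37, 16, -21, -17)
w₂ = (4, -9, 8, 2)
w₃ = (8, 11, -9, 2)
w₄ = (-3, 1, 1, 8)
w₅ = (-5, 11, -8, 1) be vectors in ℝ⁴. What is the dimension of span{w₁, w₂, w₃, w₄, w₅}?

4

Apply Gaussian elimination to the matrix whose rows are w₁, w₂, w₃, w₄, w₅.
The echelon form has 4 nonzero rows, so the rank is 4.
(With 5 elements in a 4-dimensional space the rank is at most 4.)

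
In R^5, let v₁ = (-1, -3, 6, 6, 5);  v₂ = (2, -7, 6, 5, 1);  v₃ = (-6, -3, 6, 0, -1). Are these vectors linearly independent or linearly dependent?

linearly independent

Row-reduce the matrix whose columns are v₁, v₂, v₃.
The reduction yields 3 nonzero rows, so the rank is 3.
Since rank = 3 (the number of vectors), the set is linearly independent.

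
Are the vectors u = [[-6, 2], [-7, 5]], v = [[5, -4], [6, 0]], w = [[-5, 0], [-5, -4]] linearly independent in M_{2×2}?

linearly independent

Write each element as a coordinate vector in ℝ⁴ using {E₁₁, E₁₂, E₂₁, E₂₂}.
Row-reduce the matrix whose columns are u, v, w.
The reduction yields 3 nonzero rows, so the rank is 3.
Since rank = 3 (the number of vectors), the set is linearly independent.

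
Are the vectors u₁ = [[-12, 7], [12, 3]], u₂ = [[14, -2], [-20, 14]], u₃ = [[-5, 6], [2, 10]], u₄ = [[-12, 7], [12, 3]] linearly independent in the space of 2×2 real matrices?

Write each element as a coordinate vector in ℝ⁴ using {E₁₁, E₁₂, E₂₁, E₂₂}.
The matrix [u₁|u₂|u₃|u₄] has determinant 0.
A zero determinant means the columns are linearly dependent.

linearly dependent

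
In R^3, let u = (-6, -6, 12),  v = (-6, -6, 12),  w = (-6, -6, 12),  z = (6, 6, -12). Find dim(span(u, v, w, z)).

Put the 3×4 matrix [u|v|w|z] into echelon form.
There is 1 pivot column, so rank = 1.
(With 4 elements in a 3-dimensional space the rank is at most 3.)

dim = 1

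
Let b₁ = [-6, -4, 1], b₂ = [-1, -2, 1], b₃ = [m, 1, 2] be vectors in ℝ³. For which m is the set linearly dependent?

m = 21/2

The set is linearly dependent precisely when det[b₁; b₂; b₃] = 0.
Expanding, det = 21 - 2*m.
Setting this to zero gives m = 21/2.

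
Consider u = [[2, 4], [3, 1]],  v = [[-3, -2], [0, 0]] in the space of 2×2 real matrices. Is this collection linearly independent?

Take coordinates with respect to the standard basis {E₁₁, E₁₂, E₂₁, E₂₂}.
Row-reduce the matrix whose columns are u, v.
The reduction yields 2 nonzero rows, so the rank is 2.
Since rank = 2 (the number of vectors), the set is linearly independent.

linearly independent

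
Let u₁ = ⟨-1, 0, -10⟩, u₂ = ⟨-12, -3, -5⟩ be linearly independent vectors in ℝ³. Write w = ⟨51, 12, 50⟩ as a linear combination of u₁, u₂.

Write w = c₁u₁ + c₂u₂ and equate components.
Row-reducing the augmented matrix gives the unique coefficients (c₁, c₂) = (-3, -4).

w = -3u₁ - 4u₂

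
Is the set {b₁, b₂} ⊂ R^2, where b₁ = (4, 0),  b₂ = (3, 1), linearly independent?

linearly independent

The matrix [b₁|b₂] has determinant 4.
A nonzero determinant means the columns are linearly independent.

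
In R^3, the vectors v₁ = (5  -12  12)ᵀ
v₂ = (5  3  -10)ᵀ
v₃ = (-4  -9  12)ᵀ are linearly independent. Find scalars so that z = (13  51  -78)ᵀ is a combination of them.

z = -2v₁ + 3v₂ - 2v₃

Set up the augmented matrix [v₁ | v₂ | v₃ | z] and row-reduce.
Back-substitution yields (c₁, c₂, c₃) = (-2, 3, -2).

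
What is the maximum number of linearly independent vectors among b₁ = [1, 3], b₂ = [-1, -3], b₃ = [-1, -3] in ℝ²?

1

Row-reduce the 3×2 matrix with these as rows.
The echelon form has 1 nonzero row, so the rank is 1.
(With 3 elements in a 2-dimensional space the rank is at most 2.)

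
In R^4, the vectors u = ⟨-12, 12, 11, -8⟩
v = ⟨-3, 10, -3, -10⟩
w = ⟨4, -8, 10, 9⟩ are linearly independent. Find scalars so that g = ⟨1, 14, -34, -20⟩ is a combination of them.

Since u, v, w are independent, the coefficients expressing g are uniquely determined by a linear system.
Back-substitution yields (a₁, a₂, a₃) = (-1, 1, -2).

g = -u + v - 2w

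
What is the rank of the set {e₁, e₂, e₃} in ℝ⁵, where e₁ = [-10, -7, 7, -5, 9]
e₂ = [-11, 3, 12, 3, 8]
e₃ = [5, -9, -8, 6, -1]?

Put the 5×3 matrix [e₁|e₂|e₃] into echelon form.
Reduction leaves 3 leading entries, giving rank 3.

rank 3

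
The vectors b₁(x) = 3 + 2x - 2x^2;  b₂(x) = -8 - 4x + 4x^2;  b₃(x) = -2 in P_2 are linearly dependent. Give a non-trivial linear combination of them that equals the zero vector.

Write each element as a vector in ℝ³ using {1, x, x^2}.
Solve the homogeneous system with b₁, b₂, b₃ as columns by row-reducing the coefficient matrix.
One solution (up to scaling) is (2, 1, -1).

2b₁ + b₂ - b₃ = 0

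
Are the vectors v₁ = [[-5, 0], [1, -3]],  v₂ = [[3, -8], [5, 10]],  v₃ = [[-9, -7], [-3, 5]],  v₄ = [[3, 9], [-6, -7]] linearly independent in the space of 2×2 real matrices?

Write each element as a coordinate vector in ℝ⁴ using {E₁₁, E₁₂, E₂₁, E₂₂}.
Row-reduce the matrix whose columns are v₁, v₂, v₃, v₄.
The reduction yields 4 nonzero rows, so the rank is 4.
Since rank = 4 (the number of vectors), the set is linearly independent.

linearly independent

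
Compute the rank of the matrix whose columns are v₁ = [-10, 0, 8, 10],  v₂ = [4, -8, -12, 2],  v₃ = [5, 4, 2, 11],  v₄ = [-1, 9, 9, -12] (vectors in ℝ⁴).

Row-reduce the 4×4 matrix with these as rows.
There are 4 pivot columns, so rank = 4.

4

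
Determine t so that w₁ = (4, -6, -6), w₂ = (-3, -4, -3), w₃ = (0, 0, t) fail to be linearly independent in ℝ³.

t = 0

Dependence holds iff the 3×3 matrix [w₁ w₂ w₃] is singular.
Cofactor expansion gives det = -34*t.
Solving -34*t = 0 yields t = 0.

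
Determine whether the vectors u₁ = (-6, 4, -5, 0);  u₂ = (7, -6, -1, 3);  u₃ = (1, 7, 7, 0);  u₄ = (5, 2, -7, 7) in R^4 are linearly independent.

Row-reduce the matrix whose columns are u₁, u₂, u₃, u₄.
The reduction yields 4 nonzero rows, so the rank is 4.
Since rank = 4 (the number of vectors), the set is linearly independent.

linearly independent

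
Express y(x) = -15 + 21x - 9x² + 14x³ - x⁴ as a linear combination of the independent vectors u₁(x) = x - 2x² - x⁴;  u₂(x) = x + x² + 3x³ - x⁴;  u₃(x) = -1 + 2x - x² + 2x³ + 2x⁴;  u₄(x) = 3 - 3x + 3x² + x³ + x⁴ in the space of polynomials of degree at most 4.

Work in coordinates with respect to the standard basis {1, x, …, x⁴}.
Set up the augmented matrix [u₁ | u₂ | u₃ | u₄ | y] and row-reduce.
Back-substitution yields (α₁, …, α₄) = (-1, 4, 3, -4).

y = -u₁ + 4u₂ + 3u₃ - 4u₄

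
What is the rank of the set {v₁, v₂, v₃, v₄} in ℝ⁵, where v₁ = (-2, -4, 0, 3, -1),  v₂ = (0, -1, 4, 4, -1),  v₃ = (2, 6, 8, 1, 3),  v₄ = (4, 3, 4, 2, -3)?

rank 3

Form the matrix with v₁, v₂, v₃, v₄ as columns and reduce.
Exactly 3 pivots survive; hence the rank is 3.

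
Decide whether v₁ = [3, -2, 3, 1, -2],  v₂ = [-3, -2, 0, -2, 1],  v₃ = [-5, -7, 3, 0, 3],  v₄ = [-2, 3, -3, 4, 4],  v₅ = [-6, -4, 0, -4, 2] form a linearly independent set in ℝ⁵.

linearly dependent

One vector is a scalar multiple of another, so the set is dependent.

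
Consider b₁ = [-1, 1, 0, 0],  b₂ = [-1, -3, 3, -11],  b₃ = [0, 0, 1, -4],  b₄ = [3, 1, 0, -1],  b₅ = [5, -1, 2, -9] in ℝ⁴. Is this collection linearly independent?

linearly dependent

There are 5 vectors in a 4-dimensional space, so they cannot be linearly independent.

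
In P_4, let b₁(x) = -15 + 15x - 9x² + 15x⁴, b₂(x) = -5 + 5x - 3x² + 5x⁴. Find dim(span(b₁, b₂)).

Represent each element by its coordinate vector in ℝ⁵.
Put the 5×2 matrix [b₁|b₂] into echelon form.
The echelon form has 1 nonzero row, so the rank is 1.

dim = 1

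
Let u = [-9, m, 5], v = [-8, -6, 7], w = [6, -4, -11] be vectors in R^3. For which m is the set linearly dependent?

m = -11

The vectors are dependent exactly when the determinant of the matrix with rows u, v, w vanishes.
The determinant works out to -46*m - 506.
Solving -46*m - 506 = 0 yields m = -11.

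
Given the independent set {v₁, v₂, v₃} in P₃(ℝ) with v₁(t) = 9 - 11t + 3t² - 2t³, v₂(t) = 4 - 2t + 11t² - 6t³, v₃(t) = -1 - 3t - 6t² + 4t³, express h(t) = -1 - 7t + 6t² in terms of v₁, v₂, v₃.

h = -v₁ + 3v₂ + 4v₃

Work in coordinates with respect to the standard basis {1, t, …, t³}.
Solve the system with v₁, v₂, v₃ as columns and h as the right-hand side.
Back-substitution yields (a₁, a₂, a₃) = (-1, 3, 4).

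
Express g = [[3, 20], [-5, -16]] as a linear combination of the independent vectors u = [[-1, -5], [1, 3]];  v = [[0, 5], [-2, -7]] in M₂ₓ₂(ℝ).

g = -3u + v

Take coordinate vectors relative to {E₁₁, E₁₂, E₂₁, E₂₂}.
Solve the system with u, v as columns and g as the right-hand side.
Back-substitution yields (a₁, a₂) = (-3, 1).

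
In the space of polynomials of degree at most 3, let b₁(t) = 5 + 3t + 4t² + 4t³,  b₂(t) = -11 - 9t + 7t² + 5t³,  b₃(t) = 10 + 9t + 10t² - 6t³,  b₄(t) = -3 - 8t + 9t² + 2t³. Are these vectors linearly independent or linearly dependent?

Take coordinates with respect to the standard basis {1, t, …, t³}.
Form the 4×4 matrix with these as columns; its determinant is 7009.
A nonzero determinant means the columns are linearly independent.

linearly independent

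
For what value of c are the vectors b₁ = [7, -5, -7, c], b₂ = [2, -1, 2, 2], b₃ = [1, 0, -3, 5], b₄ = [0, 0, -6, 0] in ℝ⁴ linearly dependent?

Dependence holds iff the 4×4 matrix [b₁ b₂ b₃ b₄] is singular.
Cofactor expansion gives det = 6*c + 30.
This vanishes exactly when c = -5.

c = -5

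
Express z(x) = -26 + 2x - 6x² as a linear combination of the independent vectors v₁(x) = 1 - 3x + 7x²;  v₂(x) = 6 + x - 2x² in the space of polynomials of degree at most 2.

z = -2v₁ - 4v₂

Work in coordinates with respect to the standard basis {1, x, x²}.
Since v₁, v₂ are independent, the coefficients expressing z are uniquely determined by a linear system.
Row-reducing the augmented matrix gives the unique coefficients (α₁, α₂) = (-2, -4).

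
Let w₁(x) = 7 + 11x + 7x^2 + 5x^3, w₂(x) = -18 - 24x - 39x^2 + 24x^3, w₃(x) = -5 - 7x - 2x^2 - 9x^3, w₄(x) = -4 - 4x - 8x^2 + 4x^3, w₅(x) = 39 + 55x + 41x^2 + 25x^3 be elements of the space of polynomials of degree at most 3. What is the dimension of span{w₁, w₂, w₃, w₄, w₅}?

dim = 3

Pass to coordinate vectors with respect to the basis {1, x, …, x^3}.
Form the matrix with w₁, w₂, w₃, w₄, w₅ as columns and reduce.
The echelon form has 3 nonzero rows, so the rank is 3.
(With 5 elements in a 4-dimensional space the rank is at most 4.)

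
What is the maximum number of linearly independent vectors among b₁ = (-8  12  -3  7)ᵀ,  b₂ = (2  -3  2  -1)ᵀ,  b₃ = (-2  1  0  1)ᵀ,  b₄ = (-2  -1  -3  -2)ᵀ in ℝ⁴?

3

Row-reduce the 4×4 matrix with these as rows.
There are 3 pivot columns, so rank = 3.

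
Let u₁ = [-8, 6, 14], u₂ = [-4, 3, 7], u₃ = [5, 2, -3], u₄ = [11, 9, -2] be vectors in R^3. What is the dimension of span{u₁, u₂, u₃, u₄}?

2

Row-reduce the 4×3 matrix with these as rows.
The echelon form has 2 nonzero rows, so the rank is 2.
(With 4 elements in a 3-dimensional space the rank is at most 3.)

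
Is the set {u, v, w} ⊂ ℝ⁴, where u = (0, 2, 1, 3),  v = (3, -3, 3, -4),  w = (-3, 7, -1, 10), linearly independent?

Row-reduce the matrix whose columns are u, v, w.
The reduction yields 2 nonzero rows, so the rank is 2.
Since rank 2 < 3, the set is linearly dependent.
Indeed 2u - v - w = 0.

linearly dependent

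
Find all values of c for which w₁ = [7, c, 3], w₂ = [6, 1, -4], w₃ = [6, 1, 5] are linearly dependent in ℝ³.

Dependence holds iff the 3×3 matrix [w₁ w₂ w₃] is singular.
The determinant works out to 63 - 54*c.
This vanishes exactly when c = 7/6.

c = 7/6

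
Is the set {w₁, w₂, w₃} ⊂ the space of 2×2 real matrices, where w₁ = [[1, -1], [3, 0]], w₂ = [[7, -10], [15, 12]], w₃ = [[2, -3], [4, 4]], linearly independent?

Write each element as a coordinate vector in ℝ⁴ using {E₁₁, E₁₂, E₂₁, E₂₂}.
Row-reduce the matrix whose columns are w₁, w₂, w₃.
The reduction yields 2 nonzero rows, so the rank is 2.
Since rank 2 < 3, the set is linearly dependent.

linearly dependent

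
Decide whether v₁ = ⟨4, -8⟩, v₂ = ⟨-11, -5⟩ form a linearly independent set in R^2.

The matrix [v₁|v₂] has determinant -108.
A nonzero determinant means the columns are linearly independent.

linearly independent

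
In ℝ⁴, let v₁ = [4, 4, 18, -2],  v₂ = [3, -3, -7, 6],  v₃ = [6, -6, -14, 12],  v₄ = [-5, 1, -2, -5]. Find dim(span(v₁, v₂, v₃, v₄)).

Apply Gaussian elimination to the matrix whose rows are v₁, v₂, v₃, v₄.
The echelon form has 2 nonzero rows, so the rank is 2.

2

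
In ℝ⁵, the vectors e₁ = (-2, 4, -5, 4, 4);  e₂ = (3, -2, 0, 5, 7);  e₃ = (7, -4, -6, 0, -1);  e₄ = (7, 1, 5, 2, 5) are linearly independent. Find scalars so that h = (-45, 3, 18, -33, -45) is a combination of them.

h = -3e₁ - 3e₂ - 3e₃ - 3e₄

Since e₁, e₂, e₃, e₄ are independent, the coefficients expressing h are uniquely determined by a linear system.
Back-substitution yields (c₁, …, c₄) = (-3, -3, -3, -3).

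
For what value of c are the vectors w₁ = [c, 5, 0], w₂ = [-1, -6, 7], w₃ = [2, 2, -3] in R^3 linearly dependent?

c = -55/4

Dependence holds iff the 3×3 matrix [w₁ w₂ w₃] is singular.
Expanding, det = 4*c + 55.
Setting this to zero gives c = -55/4.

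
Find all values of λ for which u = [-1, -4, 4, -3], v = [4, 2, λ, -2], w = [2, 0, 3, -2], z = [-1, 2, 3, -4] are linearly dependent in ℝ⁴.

λ = 13/4

The set is linearly dependent precisely when det[u; v; w; z] = 0.
Cofactor expansion gives det = 56*λ - 182.
This vanishes exactly when λ = 13/4.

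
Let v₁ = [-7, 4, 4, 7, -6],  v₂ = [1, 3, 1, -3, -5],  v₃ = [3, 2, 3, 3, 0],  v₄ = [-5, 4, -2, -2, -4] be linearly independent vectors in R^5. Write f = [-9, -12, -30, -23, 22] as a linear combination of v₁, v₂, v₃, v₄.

Since v₁, v₂, v₃, v₄ are independent, the coefficients expressing f are uniquely determined by a linear system.
Back-substitution yields (α₁, …, α₄) = (-3, -4, -2, 4).

f = -3v₁ - 4v₂ - 2v₃ + 4v₄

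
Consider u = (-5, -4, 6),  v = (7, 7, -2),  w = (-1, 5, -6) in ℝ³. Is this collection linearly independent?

linearly independent

Row-reduce the matrix whose columns are u, v, w.
The reduction yields 3 nonzero rows, so the rank is 3.
Since rank = 3 (the number of vectors), the set is linearly independent.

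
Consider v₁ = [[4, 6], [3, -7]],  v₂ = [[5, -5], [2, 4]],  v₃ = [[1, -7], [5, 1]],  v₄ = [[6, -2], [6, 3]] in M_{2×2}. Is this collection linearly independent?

Take coordinates with respect to the standard basis {E₁₁, E₁₂, E₂₁, E₂₂}.
Place the vectors as rows of a 4×4 matrix and reduce to echelon form.
The reduction yields 4 nonzero rows, so the rank is 4.
Since rank = 4 (the number of vectors), the set is linearly independent.

linearly independent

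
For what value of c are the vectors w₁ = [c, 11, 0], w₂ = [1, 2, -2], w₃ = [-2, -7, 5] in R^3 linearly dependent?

The vectors are dependent exactly when the determinant of the matrix with rows w₁, w₂, w₃ vanishes.
Expanding, det = -4*c - 11.
Setting this to zero gives c = -11/4.

c = -11/4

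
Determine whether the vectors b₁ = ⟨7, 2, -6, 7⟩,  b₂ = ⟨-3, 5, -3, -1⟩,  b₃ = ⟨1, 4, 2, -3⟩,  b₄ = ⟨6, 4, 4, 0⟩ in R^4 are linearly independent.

Form the 4×4 matrix with these as columns; its determinant is 668.
A nonzero determinant means the columns are linearly independent.

linearly independent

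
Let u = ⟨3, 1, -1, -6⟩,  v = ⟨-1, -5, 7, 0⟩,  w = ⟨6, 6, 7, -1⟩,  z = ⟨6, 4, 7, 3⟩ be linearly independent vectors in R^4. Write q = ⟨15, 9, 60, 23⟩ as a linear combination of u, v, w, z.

q = -4u + 3v + 4w + z

Since u, v, w, z are independent, the coefficients expressing q are uniquely determined by a linear system.
Row-reducing the augmented matrix gives the unique coefficients (α₁, …, α₄) = (-4, 3, 4, 1).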